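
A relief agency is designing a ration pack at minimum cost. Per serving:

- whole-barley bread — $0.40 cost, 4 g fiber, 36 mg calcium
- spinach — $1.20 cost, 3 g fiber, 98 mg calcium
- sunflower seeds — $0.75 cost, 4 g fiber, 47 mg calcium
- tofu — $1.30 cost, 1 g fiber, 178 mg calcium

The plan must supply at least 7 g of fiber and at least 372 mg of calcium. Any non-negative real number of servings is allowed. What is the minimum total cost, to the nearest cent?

whole-barley bread only: max(7/4, 372/36) = 10.33 servings → $4.13.
spinach only: max(7/3, 372/98) = 3.796 servings → $4.56.
sunflower seeds only: max(7/4, 372/47) = 7.915 servings → $5.94.
tofu only: max(7/1, 372/178) = 7 servings → $9.10.
whole-barley bread + spinach: the both-tight solution has a negative serving — not a feasible corner.
whole-barley bread + sunflower seeds: the both-tight solution has a negative serving — not a feasible corner.
whole-barley bread + tofu with both tight: 1.293 servings and 1.828 servings → $2.89.
spinach + sunflower seeds: intersection lies outside the first quadrant.
spinach + tofu with both tight: 2.005 servings and 0.9862 servings → $3.69.
sunflower seeds + tofu with both tight: 1.314 servings and 1.743 servings → $3.25.
Cheapest feasible corner: $2.89.

$2.89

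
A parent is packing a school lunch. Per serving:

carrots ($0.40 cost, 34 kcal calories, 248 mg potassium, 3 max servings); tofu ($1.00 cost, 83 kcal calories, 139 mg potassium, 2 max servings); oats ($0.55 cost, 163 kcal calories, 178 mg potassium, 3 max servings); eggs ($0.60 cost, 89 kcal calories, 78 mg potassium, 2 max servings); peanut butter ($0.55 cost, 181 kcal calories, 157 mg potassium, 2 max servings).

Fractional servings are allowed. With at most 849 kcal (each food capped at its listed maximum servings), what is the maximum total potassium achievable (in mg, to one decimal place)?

Potassium per kcal: carrots 7.294, tofu 1.675, oats 1.092, eggs 0.8764, peanut butter 0.8674.
Take 3 servings of carrots: uses 102 kcal, +744.0 mg potassium (running total 744.0 mg).
Take 2 servings of tofu: uses 166 kcal, +278.0 mg potassium (running total 1022.0 mg).
Take 3 servings of oats: uses 489 kcal, +534.0 mg potassium (running total 1556.0 mg).
Take 1.034 servings of eggs: uses 92 kcal, +80.6 mg potassium (running total 1636.6 mg).
Greedy by best ratio exhausts the calories allowance optimally: 1636.6 mg.

1636.6 mg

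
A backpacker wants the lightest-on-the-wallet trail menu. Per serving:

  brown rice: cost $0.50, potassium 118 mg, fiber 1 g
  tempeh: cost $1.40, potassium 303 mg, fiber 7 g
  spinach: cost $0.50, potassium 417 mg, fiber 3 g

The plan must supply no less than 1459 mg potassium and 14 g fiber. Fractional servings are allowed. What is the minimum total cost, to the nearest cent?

$2.33

At the optimum either one food covers both requirements or two foods hit both targets exactly; no other combination can be cheaper.
brown rice only: max(1459/118, 14/1) = 14 servings → $7.00.
tempeh only: max(1459/303, 14/7) = 4.815 servings → $6.74.
spinach only: max(1459/417, 14/3) = 4.667 servings → $2.33.
brown rice + tempeh with both tight: 11.42 servings and 0.369 servings → $6.23.
brown rice + spinach with both targets exact would need a negative amount; discard.
tempeh + spinach with both tight: 0.7269 servings and 2.971 servings → $2.50.
The minimum over all feasible corners is $2.33.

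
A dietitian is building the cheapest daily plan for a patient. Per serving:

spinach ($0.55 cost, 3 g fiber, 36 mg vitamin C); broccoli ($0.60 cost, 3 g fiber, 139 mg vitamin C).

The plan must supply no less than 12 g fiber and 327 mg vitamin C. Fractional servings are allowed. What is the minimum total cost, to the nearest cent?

Minimising a linear cost over {fiber ≥ 12, vitamin C ≥ 327, servings ≥ 0} — the optimum is at a vertex, using one or two foods.
spinach only: max(12/3, 327/36) = 9.083 servings → $5.00.
broccoli only: max(12/3, 327/139) = 4 servings → $2.40.
spinach + broccoli with both tight: 2.223 servings and 1.777 servings → $2.29.
So the least-cost plan costs $2.29.

$2.29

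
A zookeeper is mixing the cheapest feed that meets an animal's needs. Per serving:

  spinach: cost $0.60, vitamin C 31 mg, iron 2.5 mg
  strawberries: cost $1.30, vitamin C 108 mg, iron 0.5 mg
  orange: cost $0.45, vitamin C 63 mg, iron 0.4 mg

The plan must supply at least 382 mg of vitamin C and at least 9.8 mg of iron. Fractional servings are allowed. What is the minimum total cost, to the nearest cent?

An LP optimum is at a vertex; with two nutrient constraints at most two foods are used. Check each candidate.
spinach only: max(382/31, 9.8/2.5) = 12.32 servings → $7.39.
strawberries only: max(382/108, 9.8/0.5) = 19.6 servings → $25.48.
orange only: max(382/63, 9.8/0.4) = 24.5 servings → $11.03.
spinach + strawberries with both tight: 3.408 servings and 2.559 servings → $5.37.
spinach + orange with both tight: 3.202 servings and 4.488 servings → $3.94.
strawberries + orange: the both-tight solution has a negative serving — not a feasible corner.
So the least-cost plan costs $3.94.

$3.94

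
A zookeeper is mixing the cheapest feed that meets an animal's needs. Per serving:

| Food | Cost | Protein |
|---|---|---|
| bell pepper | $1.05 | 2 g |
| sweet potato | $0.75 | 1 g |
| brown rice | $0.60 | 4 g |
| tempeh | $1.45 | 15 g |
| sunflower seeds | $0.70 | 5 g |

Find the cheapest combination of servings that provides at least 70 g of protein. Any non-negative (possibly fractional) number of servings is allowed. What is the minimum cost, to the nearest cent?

Cost per g of protein: tempeh $0.0967, sunflower seeds $0.1400, brown rice $0.1500, bell pepper $0.5250, sweet potato $0.7500.
With no serving limits, use only tempeh: 70 g / 15 g = 4.667 servings × $1.45 = $6.77.

$6.77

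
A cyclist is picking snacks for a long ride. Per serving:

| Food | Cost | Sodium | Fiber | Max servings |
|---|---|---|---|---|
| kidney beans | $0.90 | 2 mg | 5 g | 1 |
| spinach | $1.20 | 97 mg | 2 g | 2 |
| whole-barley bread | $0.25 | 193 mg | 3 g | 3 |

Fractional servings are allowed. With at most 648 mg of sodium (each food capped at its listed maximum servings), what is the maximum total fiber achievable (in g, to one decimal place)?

16.0 g

Fiber per mg sodium: kidney beans 2.5, spinach 0.02062, whole-barley bread 0.01554.
Take 1 serving of kidney beans: uses 2 mg sodium, +5.0 g fiber (running total 5.0 g).
Take 2 servings of spinach: uses 194 mg sodium, +4.0 g fiber (running total 9.0 g).
Take 2.342 servings of whole-barley bread: uses 452 mg sodium, +7.0 g fiber (running total 16.0 g).
Filling greedily by fiber-per-mg sodium is optimal for one linear limit, giving 16.0 g.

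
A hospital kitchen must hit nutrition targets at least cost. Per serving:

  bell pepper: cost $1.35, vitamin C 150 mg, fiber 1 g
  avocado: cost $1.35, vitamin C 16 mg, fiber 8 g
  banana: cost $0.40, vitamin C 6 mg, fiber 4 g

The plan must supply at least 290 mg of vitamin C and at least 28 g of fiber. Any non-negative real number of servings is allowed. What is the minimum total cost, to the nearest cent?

At the optimum either one food covers both requirements or two foods hit both targets exactly; no other combination can be cheaper.
bell pepper only: max(290/150, 28/1) = 28 servings → $37.80.
avocado only: max(290/16, 28/8) = 18.12 servings → $24.47.
banana only: max(290/6, 28/4) = 48.33 servings → $19.33.
bell pepper + avocado with both tight: 1.581 servings and 3.302 servings → $6.59.
bell pepper + banana with both tight: 1.67 servings and 6.582 servings → $4.89.
avocado + banana: intersection lies outside the first quadrant.
The minimum over all feasible corners is $4.89.

$4.89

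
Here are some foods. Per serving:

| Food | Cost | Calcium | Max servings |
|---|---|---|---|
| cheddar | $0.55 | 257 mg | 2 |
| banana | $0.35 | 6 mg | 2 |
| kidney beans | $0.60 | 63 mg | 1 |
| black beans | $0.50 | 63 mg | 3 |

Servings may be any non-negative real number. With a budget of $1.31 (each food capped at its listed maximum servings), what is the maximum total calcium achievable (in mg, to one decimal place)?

540.5 mg

Calcium per dollar: cheddar 467.3, black beans 126, kidney beans 105, banana 17.14.
Take 2 servings of cheddar: spends $1.10, +514.0 mg calcium (running total 514.0 mg).
Take 0.42 servings of black beans: spends $0.21, +26.5 mg calcium (running total 540.5 mg).
Filling greedily by calcium-per-dollar is optimal for one linear limit, giving 540.5 mg.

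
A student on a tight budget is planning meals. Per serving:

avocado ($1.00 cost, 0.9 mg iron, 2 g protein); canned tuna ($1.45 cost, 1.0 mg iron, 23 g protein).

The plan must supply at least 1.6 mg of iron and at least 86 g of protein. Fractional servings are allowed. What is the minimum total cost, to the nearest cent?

Minimising a linear cost over {iron ≥ 1.6, protein ≥ 86, servings ≥ 0} — the optimum is at a vertex, using one or two foods.
avocado only: max(1.6/0.9, 86/2) = 43 servings → $43.00.
canned tuna only: max(1.6/1.0, 86/23) = 3.739 servings → $5.42.
avocado + canned tuna: intersection lies outside the first quadrant.
So the least-cost plan costs $5.42.

$5.42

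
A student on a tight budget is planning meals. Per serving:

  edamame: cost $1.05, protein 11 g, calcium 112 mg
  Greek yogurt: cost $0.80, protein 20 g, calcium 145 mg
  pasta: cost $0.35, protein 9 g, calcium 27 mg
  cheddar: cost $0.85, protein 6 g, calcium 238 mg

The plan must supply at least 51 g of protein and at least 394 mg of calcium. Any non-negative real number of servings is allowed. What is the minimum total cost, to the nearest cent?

$2.12

Check every corner: each single food scaled to meet both minima, and each pair solved so both constraints bind.
edamame only: max(51/11, 394/112) = 4.636 servings → $4.87.
Greek yogurt only: max(51/20, 394/145) = 2.717 servings → $2.17.
pasta only: max(51/9, 394/27) = 14.59 servings → $5.11.
cheddar only: max(51/6, 394/238) = 8.5 servings → $7.22.
edamame + Greek yogurt with both tight: 0.7519 servings and 2.136 servings → $2.50.
edamame + pasta with both tight: 3.051 servings and 1.938 servings → $3.88.
edamame + cheddar: intersection lies outside the first quadrant.
Greek yogurt + pasta with both targets exact would need a negative amount; discard.
Greek yogurt + cheddar with both tight: 2.513 servings and 0.1247 servings → $2.12.
pasta + cheddar with both tight: 4.936 servings and 1.095 servings → $2.66.
So the least-cost plan costs $2.12.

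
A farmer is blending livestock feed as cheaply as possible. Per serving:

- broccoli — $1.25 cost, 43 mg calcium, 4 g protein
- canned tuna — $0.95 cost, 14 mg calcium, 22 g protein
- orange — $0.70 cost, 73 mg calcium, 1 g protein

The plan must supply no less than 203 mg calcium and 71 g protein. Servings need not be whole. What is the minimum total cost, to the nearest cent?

Minimising a linear cost over {calcium ≥ 203, protein ≥ 71, servings ≥ 0} — the optimum is at a vertex, using one or two foods.
broccoli only: max(203/43, 71/4) = 17.75 servings → $22.19.
canned tuna only: max(203/14, 71/22) = 14.5 servings → $13.78.
orange only: max(203/73, 71/1) = 71 servings → $49.70.
broccoli + canned tuna with both tight: 3.901 servings and 2.518 servings → $7.27.
broccoli + orange with both targets exact would need a negative amount; discard.
canned tuna + orange with both tight: 3.128 servings and 2.181 servings → $4.50.
So the least-cost plan costs $4.50.

$4.50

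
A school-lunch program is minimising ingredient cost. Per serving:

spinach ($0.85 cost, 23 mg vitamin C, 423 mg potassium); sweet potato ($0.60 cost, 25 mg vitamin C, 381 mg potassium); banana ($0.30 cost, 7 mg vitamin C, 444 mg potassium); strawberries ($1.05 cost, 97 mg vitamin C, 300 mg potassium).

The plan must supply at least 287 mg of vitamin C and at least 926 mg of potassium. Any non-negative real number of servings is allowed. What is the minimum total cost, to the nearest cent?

$3.13

With two linear requirements the optimum uses one or two foods; enumerate the corners.
spinach only: max(287/23, 926/423) = 12.48 servings → $10.61.
sweet potato only: max(287/25, 926/381) = 11.48 servings → $6.89.
banana only: max(287/7, 926/444) = 41 servings → $12.30.
strawberries only: max(287/97, 926/300) = 3.087 servings → $3.24.
spinach + sweet potato with both targets exact would need a negative amount; discard.
spinach + banana with both targets exact would need a negative amount; discard.
spinach + strawberries with both tight: 0.1091 servings and 2.933 servings → $3.17.
sweet potato + banana: the both-tight solution has a negative serving — not a feasible corner.
sweet potato + strawberries with both tight: 0.1264 servings and 2.926 servings → $3.15.
banana + strawberries with both tight: 0.09085 servings and 2.952 servings → $3.13.
The minimum over all feasible corners is $3.13.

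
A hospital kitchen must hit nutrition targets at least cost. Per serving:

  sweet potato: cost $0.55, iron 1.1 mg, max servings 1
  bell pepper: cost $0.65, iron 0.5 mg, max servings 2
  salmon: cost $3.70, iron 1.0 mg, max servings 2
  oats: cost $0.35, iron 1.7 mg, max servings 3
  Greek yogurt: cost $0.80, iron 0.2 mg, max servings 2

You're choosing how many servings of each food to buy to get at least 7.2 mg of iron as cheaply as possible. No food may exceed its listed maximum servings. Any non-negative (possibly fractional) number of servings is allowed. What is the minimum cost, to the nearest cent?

Cost per mg of iron: oats $0.2059, sweet potato $0.5000, bell pepper $1.3000, salmon $3.7000, Greek yogurt $4.0000.
Take 3 servings of oats: +5.1 mg iron for $1.05 (total $1.05, still need 2.1 mg).
Take 1 serving of sweet potato: +1.1 mg iron for $0.55 (total $1.60, still need 1.0 mg).
Take 2 servings of bell pepper: +1.0 mg iron for $1.30 (total $2.90, still need 0.0 mg).
Greedy by cheapest-per-mg is optimal for a single linear constraint, so the minimum cost is $2.90.

$2.90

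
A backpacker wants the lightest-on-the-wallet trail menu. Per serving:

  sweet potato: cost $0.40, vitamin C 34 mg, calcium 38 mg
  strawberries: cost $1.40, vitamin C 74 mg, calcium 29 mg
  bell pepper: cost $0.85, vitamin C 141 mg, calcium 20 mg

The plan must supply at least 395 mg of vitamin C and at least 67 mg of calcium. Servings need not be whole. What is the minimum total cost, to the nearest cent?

$2.45

With two linear requirements the optimum uses one or two foods; enumerate the corners.
sweet potato only: max(395/34, 67/38) = 11.62 servings → $4.65.
strawberries only: max(395/74, 67/29) = 5.338 servings → $7.47.
bell pepper only: max(395/141, 67/20) = 3.35 servings → $2.85.
sweet potato + strawberries with both targets exact would need a negative amount; discard.
sweet potato + bell pepper with both tight: 0.3307 servings and 2.722 servings → $2.45.
strawberries + bell pepper with both tight: 0.5929 servings and 2.49 servings → $2.95.
Cheapest feasible corner: $2.45.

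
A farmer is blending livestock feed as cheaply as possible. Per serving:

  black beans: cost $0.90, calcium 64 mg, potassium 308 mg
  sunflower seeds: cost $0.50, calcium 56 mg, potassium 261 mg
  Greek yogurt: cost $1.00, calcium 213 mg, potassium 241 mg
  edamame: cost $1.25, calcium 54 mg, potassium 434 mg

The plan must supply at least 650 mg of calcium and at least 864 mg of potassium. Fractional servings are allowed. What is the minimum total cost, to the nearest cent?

$3.21

With two linear requirements the optimum uses one or two foods; enumerate the corners.
black beans only: max(650/64, 864/308) = 10.16 servings → $9.14.
sunflower seeds only: max(650/56, 864/261) = 11.61 servings → $5.80.
Greek yogurt only: max(650/213, 864/241) = 3.585 servings → $3.59.
edamame only: max(650/54, 864/434) = 12.04 servings → $15.05.
black beans + sunflower seeds: intersection lies outside the first quadrant.
black beans + Greek yogurt with both tight: 0.5457 servings and 2.888 servings → $3.38.
black beans + edamame: the both-tight solution has a negative serving — not a feasible corner.
sunflower seeds + Greek yogurt with both tight: 0.6505 servings and 2.881 servings → $3.21.
sunflower seeds + edamame: the both-tight solution has a negative serving — not a feasible corner.
Greek yogurt + edamame with both tight: 2.964 servings and 0.3447 servings → $3.40.
The minimum over all feasible corners is $3.21.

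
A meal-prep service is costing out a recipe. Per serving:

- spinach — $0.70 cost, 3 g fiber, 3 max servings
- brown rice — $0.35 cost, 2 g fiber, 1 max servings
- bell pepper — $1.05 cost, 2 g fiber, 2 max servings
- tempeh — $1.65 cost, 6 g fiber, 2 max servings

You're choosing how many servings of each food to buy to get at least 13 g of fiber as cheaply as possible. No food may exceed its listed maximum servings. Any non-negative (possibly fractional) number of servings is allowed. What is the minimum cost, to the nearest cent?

Cost per g of fiber: brown rice $0.1750, spinach $0.2333, tempeh $0.2750, bell pepper $0.5250.
Take 1 serving of brown rice: +2.0 g fiber for $0.35 (total $0.35, still need 11.0 g).
Take 3 servings of spinach: +9.0 g fiber for $2.10 (total $2.45, still need 2.0 g).
Take 0.3333 servings of tempeh: +2.0 g fiber for $0.55 (total $3.00, still need 0.0 g).
Filling from the cheapest source first is optimal under one linear minimum: $3.00.

$3.00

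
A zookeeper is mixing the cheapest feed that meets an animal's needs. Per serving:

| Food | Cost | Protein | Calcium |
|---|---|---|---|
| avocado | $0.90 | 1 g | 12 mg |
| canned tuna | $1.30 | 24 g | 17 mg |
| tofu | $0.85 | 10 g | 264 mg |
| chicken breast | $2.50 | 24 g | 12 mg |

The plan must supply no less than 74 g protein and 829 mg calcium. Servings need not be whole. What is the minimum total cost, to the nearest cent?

$4.94

Check every corner: each single food scaled to meet both minima, and each pair solved so both constraints bind.
avocado only: max(74/1, 829/12) = 74 servings → $66.60.
canned tuna only: max(74/24, 829/17) = 48.76 servings → $63.39.
tofu only: max(74/10, 829/264) = 7.4 servings → $6.29.
chicken breast only: max(74/24, 829/12) = 69.08 servings → $172.71.
avocado + canned tuna with both tight: 68.77 servings and 0.2177 servings → $62.18.
avocado + tofu: the both-tight solution has a negative serving — not a feasible corner.
avocado + chicken breast with both tight: 68.87 servings and 0.2138 servings → $62.52.
canned tuna + tofu with both tight: 1.824 servings and 3.023 servings → $4.94.
canned tuna + chicken breast with both targets exact would need a negative amount; discard.
tofu + chicken breast with both tight: 3.058 servings and 1.809 servings → $7.12.
So the least-cost plan costs $4.94.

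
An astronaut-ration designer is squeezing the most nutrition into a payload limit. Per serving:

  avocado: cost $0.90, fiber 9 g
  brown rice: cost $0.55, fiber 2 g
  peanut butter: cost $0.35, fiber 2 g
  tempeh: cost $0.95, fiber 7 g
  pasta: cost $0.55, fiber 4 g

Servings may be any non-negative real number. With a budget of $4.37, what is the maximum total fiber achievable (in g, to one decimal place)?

43.7 g

Fiber per dollar: avocado 10, tempeh 7.368, pasta 7.273, peanut butter 5.714, brown rice 3.636.
With no serving limits, spend the whole cost allowance on avocado: $4.37 / $0.90 × 9 g = 43.7 g.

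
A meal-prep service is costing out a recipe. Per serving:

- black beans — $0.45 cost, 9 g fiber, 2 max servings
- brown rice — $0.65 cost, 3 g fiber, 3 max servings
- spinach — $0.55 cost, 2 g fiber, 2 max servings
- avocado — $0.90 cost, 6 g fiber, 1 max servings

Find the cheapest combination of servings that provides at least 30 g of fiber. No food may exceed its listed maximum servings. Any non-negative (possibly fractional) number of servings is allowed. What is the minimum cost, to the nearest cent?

Cost per g of fiber: black beans $0.0500, avocado $0.1500, brown rice $0.2167, spinach $0.2750.
Take 2 servings of black beans: +18.0 g fiber for $0.90 (total $0.90, still need 12.0 g).
Take 1 serving of avocado: +6.0 g fiber for $0.90 (total $1.80, still need 6.0 g).
Take 2 servings of brown rice: +6.0 g fiber for $1.30 (total $3.10, still need 0.0 g).
Filling from the cheapest source first is optimal under one linear minimum: $3.10.

$3.10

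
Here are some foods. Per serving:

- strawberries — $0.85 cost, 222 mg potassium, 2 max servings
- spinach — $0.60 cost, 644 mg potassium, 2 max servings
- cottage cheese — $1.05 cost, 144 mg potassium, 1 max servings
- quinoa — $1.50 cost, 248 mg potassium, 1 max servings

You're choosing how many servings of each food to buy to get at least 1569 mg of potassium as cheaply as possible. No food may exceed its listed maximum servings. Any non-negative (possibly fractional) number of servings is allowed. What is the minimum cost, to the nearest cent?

Cost per mg of potassium: spinach $0.0009, strawberries $0.0038, quinoa $0.0060, cottage cheese $0.0073.
Take 2 servings of spinach: +1288.0 mg potassium for $1.20 (total $1.20, still need 281.0 mg).
Take 1.266 servings of strawberries: +281.0 mg potassium for $1.08 (total $2.28, still need 0.0 mg).
Greedy by cheapest-per-mg is optimal for a single linear constraint, so the minimum cost is $2.28.

$2.28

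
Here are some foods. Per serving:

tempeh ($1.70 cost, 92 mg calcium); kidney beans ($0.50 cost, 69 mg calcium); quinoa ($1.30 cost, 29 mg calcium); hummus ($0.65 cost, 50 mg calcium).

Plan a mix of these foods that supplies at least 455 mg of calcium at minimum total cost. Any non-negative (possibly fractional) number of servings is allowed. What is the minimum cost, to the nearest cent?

Cost per mg of calcium: kidney beans $0.0072, hummus $0.0130, tempeh $0.0185, quinoa $0.0448.
With no serving limits, use only kidney beans: 455 mg / 69 mg = 6.594 servings × $0.50 = $3.30.

$3.30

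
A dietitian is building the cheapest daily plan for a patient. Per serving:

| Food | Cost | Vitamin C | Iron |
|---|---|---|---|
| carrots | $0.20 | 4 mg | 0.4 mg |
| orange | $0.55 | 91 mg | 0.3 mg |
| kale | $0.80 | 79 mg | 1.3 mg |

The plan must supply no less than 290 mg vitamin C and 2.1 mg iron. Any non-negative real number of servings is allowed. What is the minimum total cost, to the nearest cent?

$2.11

Compare the cost at each extreme point of the feasible region.
carrots only: max(290/4, 2.1/0.4) = 72.5 servings → $14.50.
orange only: max(290/91, 2.1/0.3) = 7 servings → $3.85.
kale only: max(290/79, 2.1/1.3) = 3.671 servings → $2.94.
carrots + orange with both tight: 2.957 servings and 3.057 servings → $2.27.
carrots + kale: the both-tight solution has a negative serving — not a feasible corner.
orange + kale with both tight: 2.232 servings and 1.1 servings → $2.11.
Cheapest feasible corner: $2.11.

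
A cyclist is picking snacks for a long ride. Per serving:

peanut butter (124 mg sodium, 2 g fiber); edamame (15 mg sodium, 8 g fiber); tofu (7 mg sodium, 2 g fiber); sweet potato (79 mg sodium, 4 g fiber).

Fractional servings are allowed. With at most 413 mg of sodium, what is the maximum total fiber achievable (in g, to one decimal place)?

220.3 g

Fiber per mg sodium: edamame 0.5333, tofu 0.2857, sweet potato 0.05063, peanut butter 0.01613.
With no serving limits, spend the whole sodium allowance on edamame: 413 mg / 15 mg × 8 g = 220.3 g.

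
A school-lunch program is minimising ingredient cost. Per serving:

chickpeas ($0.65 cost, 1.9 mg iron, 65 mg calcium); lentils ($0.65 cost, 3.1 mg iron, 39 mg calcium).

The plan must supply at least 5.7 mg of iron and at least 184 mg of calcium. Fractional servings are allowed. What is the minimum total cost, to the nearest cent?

$1.88

Compare the cost at each extreme point of the feasible region.
chickpeas only: max(5.7/1.9, 184/65) = 3 servings → $1.95.
lentils only: max(5.7/3.1, 184/39) = 4.718 servings → $3.07.
chickpeas + lentils with both tight: 2.732 servings and 0.1641 servings → $1.88.
The minimum over all feasible corners is $1.88.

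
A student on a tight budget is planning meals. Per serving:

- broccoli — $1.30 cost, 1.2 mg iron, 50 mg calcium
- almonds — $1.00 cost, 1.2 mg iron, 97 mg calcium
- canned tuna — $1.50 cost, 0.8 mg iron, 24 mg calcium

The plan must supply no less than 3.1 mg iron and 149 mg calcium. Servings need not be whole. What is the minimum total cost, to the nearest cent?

$2.58

An LP optimum is at a vertex; with two nutrient constraints at most two foods are used. Check each candidate.
broccoli only: max(3.1/1.2, 149/50) = 2.98 servings → $3.87.
almonds only: max(3.1/1.2, 149/97) = 2.583 servings → $2.58.
canned tuna only: max(3.1/0.8, 149/24) = 6.208 servings → $9.31.
broccoli + almonds with both tight: 2.161 servings and 0.422 servings → $3.23.
broccoli + canned tuna: intersection lies outside the first quadrant.
almonds + canned tuna with both tight: 0.918 servings and 2.498 servings → $4.66.
Cheapest feasible corner: $2.58.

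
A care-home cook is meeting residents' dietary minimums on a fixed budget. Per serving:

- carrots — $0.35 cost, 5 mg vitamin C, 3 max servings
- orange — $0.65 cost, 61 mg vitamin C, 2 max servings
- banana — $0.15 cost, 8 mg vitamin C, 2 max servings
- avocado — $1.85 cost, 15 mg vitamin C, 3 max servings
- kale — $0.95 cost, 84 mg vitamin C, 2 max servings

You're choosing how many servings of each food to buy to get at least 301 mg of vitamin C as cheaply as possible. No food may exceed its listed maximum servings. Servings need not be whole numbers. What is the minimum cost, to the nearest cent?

$3.41

Cost per mg of vitamin C: orange $0.0107, kale $0.0113, banana $0.0187, carrots $0.0700, avocado $0.1233.
Take 2 servings of orange: +122.0 mg vitamin C for $1.30 (total $1.30, still need 179.0 mg).
Take 2 servings of kale: +168.0 mg vitamin C for $1.90 (total $3.20, still need 11.0 mg).
Take 1.375 servings of banana: +11.0 mg vitamin C for $0.21 (total $3.41, still need 0.0 mg).
Greedy by cheapest-per-mg is optimal for a single linear constraint, so the minimum cost is $3.41.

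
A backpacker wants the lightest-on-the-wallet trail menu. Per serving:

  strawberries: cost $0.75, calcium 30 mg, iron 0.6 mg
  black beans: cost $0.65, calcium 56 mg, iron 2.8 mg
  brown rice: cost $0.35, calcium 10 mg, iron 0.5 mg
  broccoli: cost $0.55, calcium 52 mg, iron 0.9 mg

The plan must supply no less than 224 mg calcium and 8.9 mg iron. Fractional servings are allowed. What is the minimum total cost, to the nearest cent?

$2.53

The cheapest plan sits at a corner of the feasible region — with two constraints it uses at most two foods.
strawberries only: max(224/30, 8.9/0.6) = 14.83 servings → $11.12.
black beans only: max(224/56, 8.9/2.8) = 4 servings → $2.60.
brown rice only: max(224/10, 8.9/0.5) = 22.4 servings → $7.84.
broccoli only: max(224/52, 8.9/0.9) = 9.889 servings → $5.44.
strawberries + black beans with both tight: 2.556 servings and 2.631 servings → $3.63.
strawberries + brown rice with both tight: 2.556 servings and 14.73 servings → $7.07.
strawberries + broccoli: the both-tight solution has a negative serving — not a feasible corner.
black beans + brown rice (both tight): parallel constraints — no distinct corner.
black beans + broccoli with both tight: 2.744 servings and 1.353 servings → $2.53.
brown rice + broccoli with both tight: 15.36 servings and 1.353 servings → $6.12.
So the least-cost plan costs $2.53.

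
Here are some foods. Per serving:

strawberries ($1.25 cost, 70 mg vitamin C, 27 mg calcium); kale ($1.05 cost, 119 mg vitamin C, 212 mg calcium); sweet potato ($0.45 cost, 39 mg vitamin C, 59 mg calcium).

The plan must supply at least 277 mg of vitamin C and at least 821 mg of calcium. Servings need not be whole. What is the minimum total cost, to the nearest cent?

$4.07

strawberries only: max(277/70, 821/27) = 30.41 servings → $38.01.
kale only: max(277/119, 821/212) = 3.873 servings → $4.07.
sweet potato only: max(277/39, 821/59) = 13.92 servings → $6.26.
strawberries + kale with both targets exact would need a negative amount; discard.
strawberries + sweet potato: the both-tight solution has a negative serving — not a feasible corner.
kale + sweet potato: intersection lies outside the first quadrant.
The minimum over all feasible corners is $4.07.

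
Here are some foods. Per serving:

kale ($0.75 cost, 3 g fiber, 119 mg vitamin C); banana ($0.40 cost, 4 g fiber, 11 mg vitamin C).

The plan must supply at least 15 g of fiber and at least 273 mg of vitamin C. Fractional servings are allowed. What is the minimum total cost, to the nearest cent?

$2.44

Two binding constraints pin down two serving amounts, so the optimal mix uses at most two foods. The candidates are each food alone (scaled to the tighter of fiber/vitamin C) and each pair with both constraints tight.
kale only: max(15/3, 273/119) = 5 servings → $3.75.
banana only: max(15/4, 273/11) = 24.82 servings → $9.93.
kale + banana with both tight: 2.093 servings and 2.181 servings → $2.44.
So the least-cost plan costs $2.44.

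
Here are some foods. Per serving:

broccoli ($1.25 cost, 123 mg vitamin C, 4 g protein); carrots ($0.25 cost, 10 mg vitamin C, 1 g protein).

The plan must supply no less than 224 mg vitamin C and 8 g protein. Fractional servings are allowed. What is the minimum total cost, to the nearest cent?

This is a tiny linear program; its minimum lies at a vertex of the feasible set. List the vertices and price them.
broccoli only: max(224/123, 8/4) = 2 servings → $2.50.
carrots only: max(224/10, 8/1) = 22.4 servings → $5.60.
broccoli + carrots with both tight: 1.735 servings and 1.06 servings → $2.43.
So the least-cost plan costs $2.43.

$2.43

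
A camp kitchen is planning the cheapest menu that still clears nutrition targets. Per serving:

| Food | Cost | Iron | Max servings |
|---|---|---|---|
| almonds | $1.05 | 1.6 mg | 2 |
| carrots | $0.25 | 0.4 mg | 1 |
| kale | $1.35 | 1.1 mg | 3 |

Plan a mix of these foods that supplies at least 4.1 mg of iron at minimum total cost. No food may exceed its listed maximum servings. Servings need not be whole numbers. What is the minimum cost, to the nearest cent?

Cost per mg of iron: carrots $0.6250, almonds $0.6562, kale $1.2273.
Take 1 serving of carrots: +0.4 mg iron for $0.25 (total $0.25, still need 3.7 mg).
Take 2 servings of almonds: +3.2 mg iron for $2.10 (total $2.35, still need 0.5 mg).
Take 0.4545 servings of kale: +0.5 mg iron for $0.61 (total $2.96, still need 0.0 mg).
Greedy by cheapest-per-mg is optimal for a single linear constraint, so the minimum cost is $2.96.

$2.96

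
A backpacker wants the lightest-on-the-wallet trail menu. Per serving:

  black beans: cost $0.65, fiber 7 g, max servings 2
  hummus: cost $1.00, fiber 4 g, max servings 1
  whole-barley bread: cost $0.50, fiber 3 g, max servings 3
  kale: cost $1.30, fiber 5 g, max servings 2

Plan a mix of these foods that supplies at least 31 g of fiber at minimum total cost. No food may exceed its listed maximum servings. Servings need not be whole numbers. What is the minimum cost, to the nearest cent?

$4.84

Cost per g of fiber: black beans $0.0929, whole-barley bread $0.1667, hummus $0.2500, kale $0.2600.
Take 2 servings of black beans: +14.0 g fiber for $1.30 (total $1.30, still need 17.0 g).
Take 3 servings of whole-barley bread: +9.0 g fiber for $1.50 (total $2.80, still need 8.0 g).
Take 1 serving of hummus: +4.0 g fiber for $1.00 (total $3.80, still need 4.0 g).
Take 0.8 servings of kale: +4.0 g fiber for $1.04 (total $4.84, still need 0.0 g).
Filling from the cheapest source first is optimal under one linear minimum: $4.84.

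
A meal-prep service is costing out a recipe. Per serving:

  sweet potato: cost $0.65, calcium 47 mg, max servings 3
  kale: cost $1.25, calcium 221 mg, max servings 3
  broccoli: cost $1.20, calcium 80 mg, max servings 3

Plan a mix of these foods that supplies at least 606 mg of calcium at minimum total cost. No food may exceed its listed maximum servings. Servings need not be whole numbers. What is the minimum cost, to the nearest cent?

Cost per mg of calcium: kale $0.0057, sweet potato $0.0138, broccoli $0.0150.
Take 2.742 servings of kale: +606.0 mg calcium for $3.43 (total $3.43, still need 0.0 mg).
Greedy by cheapest-per-mg is optimal for a single linear constraint, so the minimum cost is $3.43.

$3.43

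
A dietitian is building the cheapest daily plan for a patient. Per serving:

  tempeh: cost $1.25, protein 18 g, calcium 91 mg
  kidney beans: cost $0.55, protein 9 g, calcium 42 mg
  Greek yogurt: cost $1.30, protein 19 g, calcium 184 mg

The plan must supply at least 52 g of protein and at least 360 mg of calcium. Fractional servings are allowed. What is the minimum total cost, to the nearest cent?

Minimising a linear cost over {protein ≥ 52, calcium ≥ 360, servings ≥ 0} — the optimum is at a vertex, using one or two foods.
tempeh only: max(52/18, 360/91) = 3.956 servings → $4.95.
kidney beans only: max(52/9, 360/42) = 8.571 servings → $4.71.
Greek yogurt only: max(52/19, 360/184) = 2.737 servings → $3.56.
tempeh + kidney beans: the both-tight solution has a negative serving — not a feasible corner.
tempeh + Greek yogurt with both tight: 1.723 servings and 1.104 servings → $3.59.
kidney beans + Greek yogurt with both tight: 3.179 servings and 1.231 servings → $3.35.
Cheapest feasible corner: $3.35.

$3.35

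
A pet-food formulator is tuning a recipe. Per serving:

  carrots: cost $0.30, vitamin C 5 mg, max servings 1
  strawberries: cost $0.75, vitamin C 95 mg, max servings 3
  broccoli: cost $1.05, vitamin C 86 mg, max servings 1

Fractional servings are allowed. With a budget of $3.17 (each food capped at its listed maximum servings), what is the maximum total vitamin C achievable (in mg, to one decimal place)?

Vitamin C per dollar: strawberries 126.7, broccoli 81.9, carrots 16.67.
Take 3 servings of strawberries: spends $2.25, +285.0 mg vitamin C (running total 285.0 mg).
Take 0.8762 servings of broccoli: spends $0.92, +75.4 mg vitamin C (running total 360.4 mg).
Greedy by best ratio exhausts the cost allowance optimally: 360.4 mg.

360.4 mg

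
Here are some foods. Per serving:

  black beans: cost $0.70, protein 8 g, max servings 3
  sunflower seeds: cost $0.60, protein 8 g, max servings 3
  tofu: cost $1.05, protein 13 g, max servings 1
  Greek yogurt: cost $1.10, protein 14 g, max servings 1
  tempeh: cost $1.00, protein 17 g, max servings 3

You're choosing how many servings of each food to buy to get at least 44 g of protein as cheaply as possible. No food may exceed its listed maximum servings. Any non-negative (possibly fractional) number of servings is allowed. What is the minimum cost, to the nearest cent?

Cost per g of protein: tempeh $0.0588, sunflower seeds $0.0750, Greek yogurt $0.0786, tofu $0.0808, black beans $0.0875.
Take 2.588 servings of tempeh: +44.0 g protein for $2.59 (total $2.59, still need 0.0 g).
Greedy by cheapest-per-g is optimal for a single linear constraint, so the minimum cost is $2.59.

$2.59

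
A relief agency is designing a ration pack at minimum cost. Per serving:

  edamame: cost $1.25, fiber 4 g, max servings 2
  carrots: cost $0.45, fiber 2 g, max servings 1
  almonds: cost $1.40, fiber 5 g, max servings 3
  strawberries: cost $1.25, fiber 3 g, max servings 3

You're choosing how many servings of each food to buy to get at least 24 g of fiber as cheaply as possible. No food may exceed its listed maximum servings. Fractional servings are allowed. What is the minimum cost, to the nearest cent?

Cost per g of fiber: carrots $0.2250, almonds $0.2800, edamame $0.3125, strawberries $0.4167.
Take 1 serving of carrots: +2.0 g fiber for $0.45 (total $0.45, still need 22.0 g).
Take 3 servings of almonds: +15.0 g fiber for $4.20 (total $4.65, still need 7.0 g).
Take 1.75 servings of edamame: +7.0 g fiber for $2.19 (total $6.84, still need 0.0 g).
Filling from the cheapest source first is optimal under one linear minimum: $6.84.

$6.84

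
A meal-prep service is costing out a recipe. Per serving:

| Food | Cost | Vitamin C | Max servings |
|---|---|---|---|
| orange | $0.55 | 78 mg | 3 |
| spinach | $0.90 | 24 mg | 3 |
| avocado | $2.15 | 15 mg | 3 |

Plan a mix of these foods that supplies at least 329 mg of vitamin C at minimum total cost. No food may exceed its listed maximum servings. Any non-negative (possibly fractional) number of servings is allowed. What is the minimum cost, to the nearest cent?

$7.65

Cost per mg of vitamin C: orange $0.0071, spinach $0.0375, avocado $0.1433.
Take 3 servings of orange: +234.0 mg vitamin C for $1.65 (total $1.65, still need 95.0 mg).
Take 3 servings of spinach: +72.0 mg vitamin C for $2.70 (total $4.35, still need 23.0 mg).
Take 1.533 servings of avocado: +23.0 mg vitamin C for $3.30 (total $7.65, still need 0.0 mg).
Greedy by cheapest-per-mg is optimal for a single linear constraint, so the minimum cost is $7.65.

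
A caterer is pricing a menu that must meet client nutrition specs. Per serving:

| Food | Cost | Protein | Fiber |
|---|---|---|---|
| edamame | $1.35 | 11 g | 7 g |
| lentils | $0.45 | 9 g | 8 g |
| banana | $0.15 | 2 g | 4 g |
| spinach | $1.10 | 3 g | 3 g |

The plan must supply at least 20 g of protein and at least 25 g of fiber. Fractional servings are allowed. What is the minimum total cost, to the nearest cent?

With two linear requirements the optimum uses one or two foods; enumerate the corners.
edamame only: max(20/11, 25/7) = 3.571 servings → $4.82.
lentils only: max(20/9, 25/8) = 3.125 servings → $1.41.
banana only: max(20/2, 25/4) = 10 servings → $1.50.
spinach only: max(20/3, 25/3) = 8.333 servings → $9.17.
edamame + lentils with both targets exact would need a negative amount; discard.
edamame + banana with both tight: 1 serving and 4.5 servings → $2.02.
edamame + spinach with both targets exact would need a negative amount; discard.
lentils + banana with both tight: 1.5 servings and 3.25 servings → $1.16.
lentils + spinach with both targets exact would need a negative amount; discard.
banana + spinach with both tight: 2.5 servings and 5 servings → $5.88.
Cheapest feasible corner: $1.16.

$1.16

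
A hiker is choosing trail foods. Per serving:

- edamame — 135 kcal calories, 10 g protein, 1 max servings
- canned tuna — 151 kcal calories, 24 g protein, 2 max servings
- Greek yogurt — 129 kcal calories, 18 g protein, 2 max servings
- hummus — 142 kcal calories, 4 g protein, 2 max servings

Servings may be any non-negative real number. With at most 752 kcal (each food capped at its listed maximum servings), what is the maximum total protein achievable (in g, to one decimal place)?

Protein per kcal: canned tuna 0.1589, Greek yogurt 0.1395, edamame 0.07407, hummus 0.02817.
Take 2 servings of canned tuna: uses 302 kcal, +48.0 g protein (running total 48.0 g).
Take 2 servings of Greek yogurt: uses 258 kcal, +36.0 g protein (running total 84.0 g).
Take 1 serving of edamame: uses 135 kcal, +10.0 g protein (running total 94.0 g).
Take 0.4014 servings of hummus: uses 57 kcal, +1.6 g protein (running total 95.6 g).
Filling greedily by protein-per-kcal is optimal for one linear limit, giving 95.6 g.

95.6 g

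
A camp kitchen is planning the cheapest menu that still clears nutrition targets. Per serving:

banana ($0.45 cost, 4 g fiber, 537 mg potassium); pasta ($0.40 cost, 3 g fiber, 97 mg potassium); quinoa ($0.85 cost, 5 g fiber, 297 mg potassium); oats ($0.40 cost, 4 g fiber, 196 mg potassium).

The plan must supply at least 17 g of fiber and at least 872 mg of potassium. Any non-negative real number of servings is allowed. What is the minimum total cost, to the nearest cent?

Check every corner: each single food scaled to meet both minima, and each pair solved so both constraints bind.
banana only: max(17/4, 872/537) = 4.25 servings → $1.91.
pasta only: max(17/3, 872/97) = 8.99 servings → $3.60.
quinoa only: max(17/5, 872/297) = 3.4 servings → $2.89.
oats only: max(17/4, 872/196) = 4.449 servings → $1.78.
banana + pasta with both tight: 0.7907 servings and 4.612 servings → $2.20.
banana + quinoa with both targets exact would need a negative amount; discard.
banana + oats with both tight: 0.1144 servings and 4.136 servings → $1.71.
pasta + quinoa with both tight: 1.697 servings and 2.382 servings → $2.70.
pasta + oats: intersection lies outside the first quadrant.
quinoa + oats with both tight: 0.75 servings and 3.312 servings → $1.96.
The minimum over all feasible corners is $1.71.

$1.71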